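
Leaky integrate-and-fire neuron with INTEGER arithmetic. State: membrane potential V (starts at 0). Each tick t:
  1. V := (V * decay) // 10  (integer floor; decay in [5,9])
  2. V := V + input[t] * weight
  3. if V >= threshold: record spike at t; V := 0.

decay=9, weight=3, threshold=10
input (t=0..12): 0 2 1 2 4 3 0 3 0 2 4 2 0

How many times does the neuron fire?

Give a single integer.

Answer: 4

Derivation:
t=0: input=0 -> V=0
t=1: input=2 -> V=6
t=2: input=1 -> V=8
t=3: input=2 -> V=0 FIRE
t=4: input=4 -> V=0 FIRE
t=5: input=3 -> V=9
t=6: input=0 -> V=8
t=7: input=3 -> V=0 FIRE
t=8: input=0 -> V=0
t=9: input=2 -> V=6
t=10: input=4 -> V=0 FIRE
t=11: input=2 -> V=6
t=12: input=0 -> V=5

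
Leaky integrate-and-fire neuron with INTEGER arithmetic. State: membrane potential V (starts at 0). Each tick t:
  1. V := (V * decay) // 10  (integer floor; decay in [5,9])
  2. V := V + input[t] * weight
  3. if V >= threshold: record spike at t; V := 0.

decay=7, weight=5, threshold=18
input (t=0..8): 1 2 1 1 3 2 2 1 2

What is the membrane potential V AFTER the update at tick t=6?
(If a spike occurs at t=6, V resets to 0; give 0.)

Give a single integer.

Answer: 17

Derivation:
t=0: input=1 -> V=5
t=1: input=2 -> V=13
t=2: input=1 -> V=14
t=3: input=1 -> V=14
t=4: input=3 -> V=0 FIRE
t=5: input=2 -> V=10
t=6: input=2 -> V=17
t=7: input=1 -> V=16
t=8: input=2 -> V=0 FIRE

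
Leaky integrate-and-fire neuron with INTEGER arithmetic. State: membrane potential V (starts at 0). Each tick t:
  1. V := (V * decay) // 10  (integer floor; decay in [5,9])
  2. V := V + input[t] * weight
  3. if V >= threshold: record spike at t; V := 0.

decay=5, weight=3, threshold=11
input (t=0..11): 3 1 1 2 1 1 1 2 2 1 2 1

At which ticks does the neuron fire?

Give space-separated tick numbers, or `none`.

Answer: none

Derivation:
t=0: input=3 -> V=9
t=1: input=1 -> V=7
t=2: input=1 -> V=6
t=3: input=2 -> V=9
t=4: input=1 -> V=7
t=5: input=1 -> V=6
t=6: input=1 -> V=6
t=7: input=2 -> V=9
t=8: input=2 -> V=10
t=9: input=1 -> V=8
t=10: input=2 -> V=10
t=11: input=1 -> V=8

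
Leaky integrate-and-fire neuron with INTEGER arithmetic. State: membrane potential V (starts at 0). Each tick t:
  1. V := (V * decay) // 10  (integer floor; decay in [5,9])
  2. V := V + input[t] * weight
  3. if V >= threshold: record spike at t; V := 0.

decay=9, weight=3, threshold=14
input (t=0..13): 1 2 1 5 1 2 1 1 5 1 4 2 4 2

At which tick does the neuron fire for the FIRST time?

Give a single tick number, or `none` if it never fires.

t=0: input=1 -> V=3
t=1: input=2 -> V=8
t=2: input=1 -> V=10
t=3: input=5 -> V=0 FIRE
t=4: input=1 -> V=3
t=5: input=2 -> V=8
t=6: input=1 -> V=10
t=7: input=1 -> V=12
t=8: input=5 -> V=0 FIRE
t=9: input=1 -> V=3
t=10: input=4 -> V=0 FIRE
t=11: input=2 -> V=6
t=12: input=4 -> V=0 FIRE
t=13: input=2 -> V=6

Answer: 3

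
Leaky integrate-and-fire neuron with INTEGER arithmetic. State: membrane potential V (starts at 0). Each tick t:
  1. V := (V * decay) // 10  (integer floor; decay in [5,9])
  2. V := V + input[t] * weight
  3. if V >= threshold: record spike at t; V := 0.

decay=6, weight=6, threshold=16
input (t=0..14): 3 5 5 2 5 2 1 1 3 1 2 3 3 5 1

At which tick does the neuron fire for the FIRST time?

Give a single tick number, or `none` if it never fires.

t=0: input=3 -> V=0 FIRE
t=1: input=5 -> V=0 FIRE
t=2: input=5 -> V=0 FIRE
t=3: input=2 -> V=12
t=4: input=5 -> V=0 FIRE
t=5: input=2 -> V=12
t=6: input=1 -> V=13
t=7: input=1 -> V=13
t=8: input=3 -> V=0 FIRE
t=9: input=1 -> V=6
t=10: input=2 -> V=15
t=11: input=3 -> V=0 FIRE
t=12: input=3 -> V=0 FIRE
t=13: input=5 -> V=0 FIRE
t=14: input=1 -> V=6

Answer: 0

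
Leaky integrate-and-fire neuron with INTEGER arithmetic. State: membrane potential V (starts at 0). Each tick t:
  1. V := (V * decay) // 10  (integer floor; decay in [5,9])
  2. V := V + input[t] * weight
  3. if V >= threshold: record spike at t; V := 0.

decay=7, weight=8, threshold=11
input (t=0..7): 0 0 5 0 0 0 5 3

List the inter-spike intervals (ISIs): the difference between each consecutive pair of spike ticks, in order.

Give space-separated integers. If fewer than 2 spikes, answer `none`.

t=0: input=0 -> V=0
t=1: input=0 -> V=0
t=2: input=5 -> V=0 FIRE
t=3: input=0 -> V=0
t=4: input=0 -> V=0
t=5: input=0 -> V=0
t=6: input=5 -> V=0 FIRE
t=7: input=3 -> V=0 FIRE

Answer: 4 1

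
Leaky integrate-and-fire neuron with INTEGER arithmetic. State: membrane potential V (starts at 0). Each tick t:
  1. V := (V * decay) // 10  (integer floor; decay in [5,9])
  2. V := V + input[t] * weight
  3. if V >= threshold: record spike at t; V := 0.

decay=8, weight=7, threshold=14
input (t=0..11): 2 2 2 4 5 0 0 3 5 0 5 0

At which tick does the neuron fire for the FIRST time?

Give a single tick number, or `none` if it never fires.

t=0: input=2 -> V=0 FIRE
t=1: input=2 -> V=0 FIRE
t=2: input=2 -> V=0 FIRE
t=3: input=4 -> V=0 FIRE
t=4: input=5 -> V=0 FIRE
t=5: input=0 -> V=0
t=6: input=0 -> V=0
t=7: input=3 -> V=0 FIRE
t=8: input=5 -> V=0 FIRE
t=9: input=0 -> V=0
t=10: input=5 -> V=0 FIRE
t=11: input=0 -> V=0

Answer: 0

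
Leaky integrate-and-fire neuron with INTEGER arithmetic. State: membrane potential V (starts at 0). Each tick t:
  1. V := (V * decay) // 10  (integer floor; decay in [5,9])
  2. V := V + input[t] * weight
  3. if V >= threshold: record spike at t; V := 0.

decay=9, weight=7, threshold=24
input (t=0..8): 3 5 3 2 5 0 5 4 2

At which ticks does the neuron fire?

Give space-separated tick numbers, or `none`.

t=0: input=3 -> V=21
t=1: input=5 -> V=0 FIRE
t=2: input=3 -> V=21
t=3: input=2 -> V=0 FIRE
t=4: input=5 -> V=0 FIRE
t=5: input=0 -> V=0
t=6: input=5 -> V=0 FIRE
t=7: input=4 -> V=0 FIRE
t=8: input=2 -> V=14

Answer: 1 3 4 6 7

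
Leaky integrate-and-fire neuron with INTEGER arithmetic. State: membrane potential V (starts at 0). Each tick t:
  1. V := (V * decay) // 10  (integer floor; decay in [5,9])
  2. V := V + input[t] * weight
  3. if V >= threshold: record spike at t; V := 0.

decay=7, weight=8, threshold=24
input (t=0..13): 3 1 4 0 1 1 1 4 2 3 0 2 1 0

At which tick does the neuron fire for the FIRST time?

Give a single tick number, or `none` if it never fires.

Answer: 0

Derivation:
t=0: input=3 -> V=0 FIRE
t=1: input=1 -> V=8
t=2: input=4 -> V=0 FIRE
t=3: input=0 -> V=0
t=4: input=1 -> V=8
t=5: input=1 -> V=13
t=6: input=1 -> V=17
t=7: input=4 -> V=0 FIRE
t=8: input=2 -> V=16
t=9: input=3 -> V=0 FIRE
t=10: input=0 -> V=0
t=11: input=2 -> V=16
t=12: input=1 -> V=19
t=13: input=0 -> V=13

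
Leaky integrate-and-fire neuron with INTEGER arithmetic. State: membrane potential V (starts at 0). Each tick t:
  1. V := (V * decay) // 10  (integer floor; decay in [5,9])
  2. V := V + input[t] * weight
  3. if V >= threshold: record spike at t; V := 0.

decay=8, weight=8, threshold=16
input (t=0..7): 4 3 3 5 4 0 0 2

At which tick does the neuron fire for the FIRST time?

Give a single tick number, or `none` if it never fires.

Answer: 0

Derivation:
t=0: input=4 -> V=0 FIRE
t=1: input=3 -> V=0 FIRE
t=2: input=3 -> V=0 FIRE
t=3: input=5 -> V=0 FIRE
t=4: input=4 -> V=0 FIRE
t=5: input=0 -> V=0
t=6: input=0 -> V=0
t=7: input=2 -> V=0 FIRE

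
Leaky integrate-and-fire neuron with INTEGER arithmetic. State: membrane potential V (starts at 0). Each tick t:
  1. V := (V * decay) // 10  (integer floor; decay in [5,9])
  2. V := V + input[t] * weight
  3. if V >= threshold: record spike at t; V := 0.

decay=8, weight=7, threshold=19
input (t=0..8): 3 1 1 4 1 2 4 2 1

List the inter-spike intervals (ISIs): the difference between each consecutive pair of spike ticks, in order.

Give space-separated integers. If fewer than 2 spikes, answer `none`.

t=0: input=3 -> V=0 FIRE
t=1: input=1 -> V=7
t=2: input=1 -> V=12
t=3: input=4 -> V=0 FIRE
t=4: input=1 -> V=7
t=5: input=2 -> V=0 FIRE
t=6: input=4 -> V=0 FIRE
t=7: input=2 -> V=14
t=8: input=1 -> V=18

Answer: 3 2 1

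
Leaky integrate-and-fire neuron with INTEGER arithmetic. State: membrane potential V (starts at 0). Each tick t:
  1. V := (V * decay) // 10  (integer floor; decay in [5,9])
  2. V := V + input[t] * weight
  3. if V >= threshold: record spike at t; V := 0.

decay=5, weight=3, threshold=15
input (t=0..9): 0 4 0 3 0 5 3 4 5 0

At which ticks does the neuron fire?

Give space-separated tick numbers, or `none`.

t=0: input=0 -> V=0
t=1: input=4 -> V=12
t=2: input=0 -> V=6
t=3: input=3 -> V=12
t=4: input=0 -> V=6
t=5: input=5 -> V=0 FIRE
t=6: input=3 -> V=9
t=7: input=4 -> V=0 FIRE
t=8: input=5 -> V=0 FIRE
t=9: input=0 -> V=0

Answer: 5 7 8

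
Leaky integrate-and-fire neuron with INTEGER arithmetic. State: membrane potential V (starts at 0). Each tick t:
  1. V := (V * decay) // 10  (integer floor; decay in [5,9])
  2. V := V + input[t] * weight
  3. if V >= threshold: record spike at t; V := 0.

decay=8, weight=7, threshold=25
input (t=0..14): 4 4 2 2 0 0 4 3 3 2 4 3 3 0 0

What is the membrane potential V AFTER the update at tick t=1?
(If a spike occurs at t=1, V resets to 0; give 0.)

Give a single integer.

Answer: 0

Derivation:
t=0: input=4 -> V=0 FIRE
t=1: input=4 -> V=0 FIRE
t=2: input=2 -> V=14
t=3: input=2 -> V=0 FIRE
t=4: input=0 -> V=0
t=5: input=0 -> V=0
t=6: input=4 -> V=0 FIRE
t=7: input=3 -> V=21
t=8: input=3 -> V=0 FIRE
t=9: input=2 -> V=14
t=10: input=4 -> V=0 FIRE
t=11: input=3 -> V=21
t=12: input=3 -> V=0 FIRE
t=13: input=0 -> V=0
t=14: input=0 -> V=0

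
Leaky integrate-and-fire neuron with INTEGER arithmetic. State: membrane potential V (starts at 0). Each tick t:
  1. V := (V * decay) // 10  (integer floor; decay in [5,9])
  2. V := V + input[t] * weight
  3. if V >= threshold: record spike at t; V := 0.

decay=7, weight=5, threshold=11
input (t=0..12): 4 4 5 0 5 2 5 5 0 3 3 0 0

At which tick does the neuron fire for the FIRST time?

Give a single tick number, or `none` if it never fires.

Answer: 0

Derivation:
t=0: input=4 -> V=0 FIRE
t=1: input=4 -> V=0 FIRE
t=2: input=5 -> V=0 FIRE
t=3: input=0 -> V=0
t=4: input=5 -> V=0 FIRE
t=5: input=2 -> V=10
t=6: input=5 -> V=0 FIRE
t=7: input=5 -> V=0 FIRE
t=8: input=0 -> V=0
t=9: input=3 -> V=0 FIRE
t=10: input=3 -> V=0 FIRE
t=11: input=0 -> V=0
t=12: input=0 -> V=0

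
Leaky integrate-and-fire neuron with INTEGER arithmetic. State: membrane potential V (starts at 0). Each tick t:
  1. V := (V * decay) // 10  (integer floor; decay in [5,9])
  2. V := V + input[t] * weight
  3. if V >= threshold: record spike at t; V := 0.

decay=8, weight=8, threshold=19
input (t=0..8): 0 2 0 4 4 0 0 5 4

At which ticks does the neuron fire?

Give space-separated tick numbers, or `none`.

Answer: 3 4 7 8

Derivation:
t=0: input=0 -> V=0
t=1: input=2 -> V=16
t=2: input=0 -> V=12
t=3: input=4 -> V=0 FIRE
t=4: input=4 -> V=0 FIRE
t=5: input=0 -> V=0
t=6: input=0 -> V=0
t=7: input=5 -> V=0 FIRE
t=8: input=4 -> V=0 FIRE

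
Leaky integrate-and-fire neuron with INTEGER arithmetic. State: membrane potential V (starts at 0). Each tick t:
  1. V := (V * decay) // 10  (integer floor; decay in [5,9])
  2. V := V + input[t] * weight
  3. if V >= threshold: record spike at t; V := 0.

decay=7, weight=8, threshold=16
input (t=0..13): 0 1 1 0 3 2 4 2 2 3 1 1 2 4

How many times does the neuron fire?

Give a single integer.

t=0: input=0 -> V=0
t=1: input=1 -> V=8
t=2: input=1 -> V=13
t=3: input=0 -> V=9
t=4: input=3 -> V=0 FIRE
t=5: input=2 -> V=0 FIRE
t=6: input=4 -> V=0 FIRE
t=7: input=2 -> V=0 FIRE
t=8: input=2 -> V=0 FIRE
t=9: input=3 -> V=0 FIRE
t=10: input=1 -> V=8
t=11: input=1 -> V=13
t=12: input=2 -> V=0 FIRE
t=13: input=4 -> V=0 FIRE

Answer: 8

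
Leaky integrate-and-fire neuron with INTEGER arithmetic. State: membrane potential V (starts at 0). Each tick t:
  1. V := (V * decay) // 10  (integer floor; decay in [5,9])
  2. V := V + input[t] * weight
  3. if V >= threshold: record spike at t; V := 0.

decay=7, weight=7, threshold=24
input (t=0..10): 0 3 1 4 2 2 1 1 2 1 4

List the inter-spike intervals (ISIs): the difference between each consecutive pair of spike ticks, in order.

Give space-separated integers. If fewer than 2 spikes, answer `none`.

t=0: input=0 -> V=0
t=1: input=3 -> V=21
t=2: input=1 -> V=21
t=3: input=4 -> V=0 FIRE
t=4: input=2 -> V=14
t=5: input=2 -> V=23
t=6: input=1 -> V=23
t=7: input=1 -> V=23
t=8: input=2 -> V=0 FIRE
t=9: input=1 -> V=7
t=10: input=4 -> V=0 FIRE

Answer: 5 2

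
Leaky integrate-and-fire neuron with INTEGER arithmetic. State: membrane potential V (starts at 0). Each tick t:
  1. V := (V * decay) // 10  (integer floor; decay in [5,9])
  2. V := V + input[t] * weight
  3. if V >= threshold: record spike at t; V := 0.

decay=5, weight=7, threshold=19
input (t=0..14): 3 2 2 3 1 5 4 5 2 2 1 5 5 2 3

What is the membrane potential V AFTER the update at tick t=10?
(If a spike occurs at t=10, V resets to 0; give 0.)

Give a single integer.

Answer: 7

Derivation:
t=0: input=3 -> V=0 FIRE
t=1: input=2 -> V=14
t=2: input=2 -> V=0 FIRE
t=3: input=3 -> V=0 FIRE
t=4: input=1 -> V=7
t=5: input=5 -> V=0 FIRE
t=6: input=4 -> V=0 FIRE
t=7: input=5 -> V=0 FIRE
t=8: input=2 -> V=14
t=9: input=2 -> V=0 FIRE
t=10: input=1 -> V=7
t=11: input=5 -> V=0 FIRE
t=12: input=5 -> V=0 FIRE
t=13: input=2 -> V=14
t=14: input=3 -> V=0 FIRE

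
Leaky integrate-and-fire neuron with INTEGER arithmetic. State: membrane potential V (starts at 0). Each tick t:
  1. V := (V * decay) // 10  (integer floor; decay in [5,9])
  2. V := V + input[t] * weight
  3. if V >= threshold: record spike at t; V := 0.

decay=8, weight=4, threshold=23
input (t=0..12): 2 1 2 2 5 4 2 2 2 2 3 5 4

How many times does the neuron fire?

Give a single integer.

t=0: input=2 -> V=8
t=1: input=1 -> V=10
t=2: input=2 -> V=16
t=3: input=2 -> V=20
t=4: input=5 -> V=0 FIRE
t=5: input=4 -> V=16
t=6: input=2 -> V=20
t=7: input=2 -> V=0 FIRE
t=8: input=2 -> V=8
t=9: input=2 -> V=14
t=10: input=3 -> V=0 FIRE
t=11: input=5 -> V=20
t=12: input=4 -> V=0 FIRE

Answer: 4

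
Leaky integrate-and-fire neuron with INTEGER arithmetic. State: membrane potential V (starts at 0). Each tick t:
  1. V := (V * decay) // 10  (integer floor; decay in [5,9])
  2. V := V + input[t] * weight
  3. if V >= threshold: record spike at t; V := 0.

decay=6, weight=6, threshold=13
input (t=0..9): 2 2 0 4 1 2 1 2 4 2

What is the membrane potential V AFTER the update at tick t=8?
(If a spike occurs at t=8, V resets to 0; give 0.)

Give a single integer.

t=0: input=2 -> V=12
t=1: input=2 -> V=0 FIRE
t=2: input=0 -> V=0
t=3: input=4 -> V=0 FIRE
t=4: input=1 -> V=6
t=5: input=2 -> V=0 FIRE
t=6: input=1 -> V=6
t=7: input=2 -> V=0 FIRE
t=8: input=4 -> V=0 FIRE
t=9: input=2 -> V=12

Answer: 0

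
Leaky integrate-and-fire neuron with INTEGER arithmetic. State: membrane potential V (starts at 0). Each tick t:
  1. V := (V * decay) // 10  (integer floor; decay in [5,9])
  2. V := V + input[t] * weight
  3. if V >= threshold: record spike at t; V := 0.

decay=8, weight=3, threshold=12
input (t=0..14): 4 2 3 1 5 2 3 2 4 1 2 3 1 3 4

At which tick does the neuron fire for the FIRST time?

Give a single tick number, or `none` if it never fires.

Answer: 0

Derivation:
t=0: input=4 -> V=0 FIRE
t=1: input=2 -> V=6
t=2: input=3 -> V=0 FIRE
t=3: input=1 -> V=3
t=4: input=5 -> V=0 FIRE
t=5: input=2 -> V=6
t=6: input=3 -> V=0 FIRE
t=7: input=2 -> V=6
t=8: input=4 -> V=0 FIRE
t=9: input=1 -> V=3
t=10: input=2 -> V=8
t=11: input=3 -> V=0 FIRE
t=12: input=1 -> V=3
t=13: input=3 -> V=11
t=14: input=4 -> V=0 FIRE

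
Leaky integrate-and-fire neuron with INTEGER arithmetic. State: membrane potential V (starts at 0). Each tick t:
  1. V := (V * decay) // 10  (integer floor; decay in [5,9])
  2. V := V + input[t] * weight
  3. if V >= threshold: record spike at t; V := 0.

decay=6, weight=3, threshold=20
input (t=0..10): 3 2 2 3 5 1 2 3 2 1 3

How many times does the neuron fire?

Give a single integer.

t=0: input=3 -> V=9
t=1: input=2 -> V=11
t=2: input=2 -> V=12
t=3: input=3 -> V=16
t=4: input=5 -> V=0 FIRE
t=5: input=1 -> V=3
t=6: input=2 -> V=7
t=7: input=3 -> V=13
t=8: input=2 -> V=13
t=9: input=1 -> V=10
t=10: input=3 -> V=15

Answer: 1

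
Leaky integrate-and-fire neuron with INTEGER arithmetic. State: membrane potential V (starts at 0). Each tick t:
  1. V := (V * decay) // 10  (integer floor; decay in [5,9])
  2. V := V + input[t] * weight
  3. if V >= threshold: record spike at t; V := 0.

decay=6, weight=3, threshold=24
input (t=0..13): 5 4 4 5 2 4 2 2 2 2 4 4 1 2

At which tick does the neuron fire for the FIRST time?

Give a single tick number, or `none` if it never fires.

Answer: 2

Derivation:
t=0: input=5 -> V=15
t=1: input=4 -> V=21
t=2: input=4 -> V=0 FIRE
t=3: input=5 -> V=15
t=4: input=2 -> V=15
t=5: input=4 -> V=21
t=6: input=2 -> V=18
t=7: input=2 -> V=16
t=8: input=2 -> V=15
t=9: input=2 -> V=15
t=10: input=4 -> V=21
t=11: input=4 -> V=0 FIRE
t=12: input=1 -> V=3
t=13: input=2 -> V=7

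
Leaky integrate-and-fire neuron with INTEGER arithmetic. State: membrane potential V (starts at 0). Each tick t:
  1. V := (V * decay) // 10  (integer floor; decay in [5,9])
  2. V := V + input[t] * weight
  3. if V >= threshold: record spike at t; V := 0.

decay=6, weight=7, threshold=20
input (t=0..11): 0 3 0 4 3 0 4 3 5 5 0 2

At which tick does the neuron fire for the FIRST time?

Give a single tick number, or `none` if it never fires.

t=0: input=0 -> V=0
t=1: input=3 -> V=0 FIRE
t=2: input=0 -> V=0
t=3: input=4 -> V=0 FIRE
t=4: input=3 -> V=0 FIRE
t=5: input=0 -> V=0
t=6: input=4 -> V=0 FIRE
t=7: input=3 -> V=0 FIRE
t=8: input=5 -> V=0 FIRE
t=9: input=5 -> V=0 FIRE
t=10: input=0 -> V=0
t=11: input=2 -> V=14

Answer: 1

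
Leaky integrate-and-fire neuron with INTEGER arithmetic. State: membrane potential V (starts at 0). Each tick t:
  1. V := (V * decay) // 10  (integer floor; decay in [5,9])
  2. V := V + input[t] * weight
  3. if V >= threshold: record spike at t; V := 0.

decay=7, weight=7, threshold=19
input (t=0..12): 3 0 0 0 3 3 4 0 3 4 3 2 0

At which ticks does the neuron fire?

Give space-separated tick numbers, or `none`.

t=0: input=3 -> V=0 FIRE
t=1: input=0 -> V=0
t=2: input=0 -> V=0
t=3: input=0 -> V=0
t=4: input=3 -> V=0 FIRE
t=5: input=3 -> V=0 FIRE
t=6: input=4 -> V=0 FIRE
t=7: input=0 -> V=0
t=8: input=3 -> V=0 FIRE
t=9: input=4 -> V=0 FIRE
t=10: input=3 -> V=0 FIRE
t=11: input=2 -> V=14
t=12: input=0 -> V=9

Answer: 0 4 5 6 8 9 10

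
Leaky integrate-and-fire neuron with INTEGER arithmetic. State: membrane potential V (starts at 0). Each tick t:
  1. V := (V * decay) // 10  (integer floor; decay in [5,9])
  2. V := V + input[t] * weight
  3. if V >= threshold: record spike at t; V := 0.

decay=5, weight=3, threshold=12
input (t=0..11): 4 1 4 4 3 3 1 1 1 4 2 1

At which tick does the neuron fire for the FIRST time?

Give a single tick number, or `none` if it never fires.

Answer: 0

Derivation:
t=0: input=4 -> V=0 FIRE
t=1: input=1 -> V=3
t=2: input=4 -> V=0 FIRE
t=3: input=4 -> V=0 FIRE
t=4: input=3 -> V=9
t=5: input=3 -> V=0 FIRE
t=6: input=1 -> V=3
t=7: input=1 -> V=4
t=8: input=1 -> V=5
t=9: input=4 -> V=0 FIRE
t=10: input=2 -> V=6
t=11: input=1 -> V=6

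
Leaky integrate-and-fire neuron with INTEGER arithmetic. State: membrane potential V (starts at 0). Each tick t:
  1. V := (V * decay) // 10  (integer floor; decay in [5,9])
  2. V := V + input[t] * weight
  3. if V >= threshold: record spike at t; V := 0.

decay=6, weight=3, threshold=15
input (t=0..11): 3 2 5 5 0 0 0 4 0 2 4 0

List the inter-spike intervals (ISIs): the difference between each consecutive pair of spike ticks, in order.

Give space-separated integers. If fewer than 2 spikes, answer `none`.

t=0: input=3 -> V=9
t=1: input=2 -> V=11
t=2: input=5 -> V=0 FIRE
t=3: input=5 -> V=0 FIRE
t=4: input=0 -> V=0
t=5: input=0 -> V=0
t=6: input=0 -> V=0
t=7: input=4 -> V=12
t=8: input=0 -> V=7
t=9: input=2 -> V=10
t=10: input=4 -> V=0 FIRE
t=11: input=0 -> V=0

Answer: 1 7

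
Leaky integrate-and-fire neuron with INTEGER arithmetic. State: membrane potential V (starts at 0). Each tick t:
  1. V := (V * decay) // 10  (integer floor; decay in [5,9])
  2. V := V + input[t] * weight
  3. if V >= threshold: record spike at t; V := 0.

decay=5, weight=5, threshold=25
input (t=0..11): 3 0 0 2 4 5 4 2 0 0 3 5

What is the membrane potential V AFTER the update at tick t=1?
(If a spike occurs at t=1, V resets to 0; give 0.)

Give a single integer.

Answer: 7

Derivation:
t=0: input=3 -> V=15
t=1: input=0 -> V=7
t=2: input=0 -> V=3
t=3: input=2 -> V=11
t=4: input=4 -> V=0 FIRE
t=5: input=5 -> V=0 FIRE
t=6: input=4 -> V=20
t=7: input=2 -> V=20
t=8: input=0 -> V=10
t=9: input=0 -> V=5
t=10: input=3 -> V=17
t=11: input=5 -> V=0 FIRE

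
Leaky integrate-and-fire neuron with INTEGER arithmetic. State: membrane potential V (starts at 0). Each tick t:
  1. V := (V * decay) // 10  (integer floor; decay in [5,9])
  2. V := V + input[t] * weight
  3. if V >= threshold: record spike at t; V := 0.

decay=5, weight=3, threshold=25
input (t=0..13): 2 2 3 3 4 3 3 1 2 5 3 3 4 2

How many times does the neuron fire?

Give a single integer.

t=0: input=2 -> V=6
t=1: input=2 -> V=9
t=2: input=3 -> V=13
t=3: input=3 -> V=15
t=4: input=4 -> V=19
t=5: input=3 -> V=18
t=6: input=3 -> V=18
t=7: input=1 -> V=12
t=8: input=2 -> V=12
t=9: input=5 -> V=21
t=10: input=3 -> V=19
t=11: input=3 -> V=18
t=12: input=4 -> V=21
t=13: input=2 -> V=16

Answer: 0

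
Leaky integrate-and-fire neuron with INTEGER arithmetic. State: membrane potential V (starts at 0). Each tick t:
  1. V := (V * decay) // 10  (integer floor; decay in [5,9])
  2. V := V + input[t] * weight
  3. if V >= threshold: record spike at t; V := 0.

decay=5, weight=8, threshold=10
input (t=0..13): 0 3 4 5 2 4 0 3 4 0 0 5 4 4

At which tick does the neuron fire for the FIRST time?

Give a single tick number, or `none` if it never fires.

Answer: 1

Derivation:
t=0: input=0 -> V=0
t=1: input=3 -> V=0 FIRE
t=2: input=4 -> V=0 FIRE
t=3: input=5 -> V=0 FIRE
t=4: input=2 -> V=0 FIRE
t=5: input=4 -> V=0 FIRE
t=6: input=0 -> V=0
t=7: input=3 -> V=0 FIRE
t=8: input=4 -> V=0 FIRE
t=9: input=0 -> V=0
t=10: input=0 -> V=0
t=11: input=5 -> V=0 FIRE
t=12: input=4 -> V=0 FIRE
t=13: input=4 -> V=0 FIRE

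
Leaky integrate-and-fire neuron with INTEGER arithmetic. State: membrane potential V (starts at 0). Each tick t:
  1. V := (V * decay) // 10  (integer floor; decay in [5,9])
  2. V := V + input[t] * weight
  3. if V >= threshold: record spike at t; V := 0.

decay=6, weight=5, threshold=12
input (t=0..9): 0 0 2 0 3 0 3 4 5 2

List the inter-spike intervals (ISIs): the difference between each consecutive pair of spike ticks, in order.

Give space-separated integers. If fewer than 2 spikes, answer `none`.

Answer: 2 1 1

Derivation:
t=0: input=0 -> V=0
t=1: input=0 -> V=0
t=2: input=2 -> V=10
t=3: input=0 -> V=6
t=4: input=3 -> V=0 FIRE
t=5: input=0 -> V=0
t=6: input=3 -> V=0 FIRE
t=7: input=4 -> V=0 FIRE
t=8: input=5 -> V=0 FIRE
t=9: input=2 -> V=10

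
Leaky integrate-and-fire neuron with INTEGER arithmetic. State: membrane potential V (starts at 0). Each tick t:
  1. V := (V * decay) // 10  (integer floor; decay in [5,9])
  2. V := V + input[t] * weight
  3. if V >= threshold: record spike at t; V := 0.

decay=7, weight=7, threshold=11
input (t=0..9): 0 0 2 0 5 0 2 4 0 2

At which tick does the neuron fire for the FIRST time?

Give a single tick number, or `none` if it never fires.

t=0: input=0 -> V=0
t=1: input=0 -> V=0
t=2: input=2 -> V=0 FIRE
t=3: input=0 -> V=0
t=4: input=5 -> V=0 FIRE
t=5: input=0 -> V=0
t=6: input=2 -> V=0 FIRE
t=7: input=4 -> V=0 FIRE
t=8: input=0 -> V=0
t=9: input=2 -> V=0 FIRE

Answer: 2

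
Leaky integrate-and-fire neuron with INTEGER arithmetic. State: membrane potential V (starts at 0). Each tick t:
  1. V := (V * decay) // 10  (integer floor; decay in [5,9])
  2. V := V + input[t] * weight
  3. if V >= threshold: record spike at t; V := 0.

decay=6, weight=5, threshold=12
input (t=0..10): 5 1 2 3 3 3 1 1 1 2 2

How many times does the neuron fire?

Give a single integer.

t=0: input=5 -> V=0 FIRE
t=1: input=1 -> V=5
t=2: input=2 -> V=0 FIRE
t=3: input=3 -> V=0 FIRE
t=4: input=3 -> V=0 FIRE
t=5: input=3 -> V=0 FIRE
t=6: input=1 -> V=5
t=7: input=1 -> V=8
t=8: input=1 -> V=9
t=9: input=2 -> V=0 FIRE
t=10: input=2 -> V=10

Answer: 6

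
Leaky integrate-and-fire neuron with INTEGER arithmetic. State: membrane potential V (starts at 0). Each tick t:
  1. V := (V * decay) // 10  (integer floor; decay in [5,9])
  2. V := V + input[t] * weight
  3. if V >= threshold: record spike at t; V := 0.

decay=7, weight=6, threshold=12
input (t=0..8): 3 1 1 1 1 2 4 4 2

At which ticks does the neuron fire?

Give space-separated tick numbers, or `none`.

Answer: 0 3 5 6 7 8

Derivation:
t=0: input=3 -> V=0 FIRE
t=1: input=1 -> V=6
t=2: input=1 -> V=10
t=3: input=1 -> V=0 FIRE
t=4: input=1 -> V=6
t=5: input=2 -> V=0 FIRE
t=6: input=4 -> V=0 FIRE
t=7: input=4 -> V=0 FIRE
t=8: input=2 -> V=0 FIRE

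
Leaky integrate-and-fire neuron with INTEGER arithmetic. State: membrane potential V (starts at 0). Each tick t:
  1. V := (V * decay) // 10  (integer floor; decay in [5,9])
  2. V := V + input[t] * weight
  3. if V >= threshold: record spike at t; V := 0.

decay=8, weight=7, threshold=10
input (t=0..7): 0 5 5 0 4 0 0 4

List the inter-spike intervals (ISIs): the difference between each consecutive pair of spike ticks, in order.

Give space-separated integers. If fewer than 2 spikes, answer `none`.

t=0: input=0 -> V=0
t=1: input=5 -> V=0 FIRE
t=2: input=5 -> V=0 FIRE
t=3: input=0 -> V=0
t=4: input=4 -> V=0 FIRE
t=5: input=0 -> V=0
t=6: input=0 -> V=0
t=7: input=4 -> V=0 FIRE

Answer: 1 2 3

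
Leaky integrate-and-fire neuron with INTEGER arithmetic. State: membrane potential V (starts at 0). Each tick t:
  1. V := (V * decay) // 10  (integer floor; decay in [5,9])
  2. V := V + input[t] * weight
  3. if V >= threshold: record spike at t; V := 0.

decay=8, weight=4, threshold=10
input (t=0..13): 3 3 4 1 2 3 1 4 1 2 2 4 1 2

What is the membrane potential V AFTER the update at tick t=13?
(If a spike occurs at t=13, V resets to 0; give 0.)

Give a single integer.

Answer: 0

Derivation:
t=0: input=3 -> V=0 FIRE
t=1: input=3 -> V=0 FIRE
t=2: input=4 -> V=0 FIRE
t=3: input=1 -> V=4
t=4: input=2 -> V=0 FIRE
t=5: input=3 -> V=0 FIRE
t=6: input=1 -> V=4
t=7: input=4 -> V=0 FIRE
t=8: input=1 -> V=4
t=9: input=2 -> V=0 FIRE
t=10: input=2 -> V=8
t=11: input=4 -> V=0 FIRE
t=12: input=1 -> V=4
t=13: input=2 -> V=0 FIRE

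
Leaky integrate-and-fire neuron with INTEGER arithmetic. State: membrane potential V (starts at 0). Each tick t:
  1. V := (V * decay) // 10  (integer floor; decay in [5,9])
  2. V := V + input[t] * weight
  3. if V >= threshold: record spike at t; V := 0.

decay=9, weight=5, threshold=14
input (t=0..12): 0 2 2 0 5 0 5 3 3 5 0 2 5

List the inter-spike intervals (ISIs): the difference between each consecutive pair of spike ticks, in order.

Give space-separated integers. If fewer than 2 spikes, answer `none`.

Answer: 2 2 1 1 1 3

Derivation:
t=0: input=0 -> V=0
t=1: input=2 -> V=10
t=2: input=2 -> V=0 FIRE
t=3: input=0 -> V=0
t=4: input=5 -> V=0 FIRE
t=5: input=0 -> V=0
t=6: input=5 -> V=0 FIRE
t=7: input=3 -> V=0 FIRE
t=8: input=3 -> V=0 FIRE
t=9: input=5 -> V=0 FIRE
t=10: input=0 -> V=0
t=11: input=2 -> V=10
t=12: input=5 -> V=0 FIRE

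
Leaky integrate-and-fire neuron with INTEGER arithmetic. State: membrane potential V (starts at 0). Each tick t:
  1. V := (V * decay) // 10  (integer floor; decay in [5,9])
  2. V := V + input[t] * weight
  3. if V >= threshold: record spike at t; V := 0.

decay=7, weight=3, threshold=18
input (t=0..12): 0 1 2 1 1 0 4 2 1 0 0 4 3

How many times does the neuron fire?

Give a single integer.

t=0: input=0 -> V=0
t=1: input=1 -> V=3
t=2: input=2 -> V=8
t=3: input=1 -> V=8
t=4: input=1 -> V=8
t=5: input=0 -> V=5
t=6: input=4 -> V=15
t=7: input=2 -> V=16
t=8: input=1 -> V=14
t=9: input=0 -> V=9
t=10: input=0 -> V=6
t=11: input=4 -> V=16
t=12: input=3 -> V=0 FIRE

Answer: 1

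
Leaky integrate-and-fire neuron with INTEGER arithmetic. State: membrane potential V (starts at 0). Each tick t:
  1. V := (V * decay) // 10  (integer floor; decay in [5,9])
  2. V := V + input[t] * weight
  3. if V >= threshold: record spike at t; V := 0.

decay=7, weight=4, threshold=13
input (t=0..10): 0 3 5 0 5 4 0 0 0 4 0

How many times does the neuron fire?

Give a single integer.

t=0: input=0 -> V=0
t=1: input=3 -> V=12
t=2: input=5 -> V=0 FIRE
t=3: input=0 -> V=0
t=4: input=5 -> V=0 FIRE
t=5: input=4 -> V=0 FIRE
t=6: input=0 -> V=0
t=7: input=0 -> V=0
t=8: input=0 -> V=0
t=9: input=4 -> V=0 FIRE
t=10: input=0 -> V=0

Answer: 4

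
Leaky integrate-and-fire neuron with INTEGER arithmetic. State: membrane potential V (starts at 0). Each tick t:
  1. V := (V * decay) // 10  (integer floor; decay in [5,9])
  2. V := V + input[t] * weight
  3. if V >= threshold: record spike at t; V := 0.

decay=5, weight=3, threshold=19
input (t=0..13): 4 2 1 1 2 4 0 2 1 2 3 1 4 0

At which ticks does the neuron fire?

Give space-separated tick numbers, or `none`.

t=0: input=4 -> V=12
t=1: input=2 -> V=12
t=2: input=1 -> V=9
t=3: input=1 -> V=7
t=4: input=2 -> V=9
t=5: input=4 -> V=16
t=6: input=0 -> V=8
t=7: input=2 -> V=10
t=8: input=1 -> V=8
t=9: input=2 -> V=10
t=10: input=3 -> V=14
t=11: input=1 -> V=10
t=12: input=4 -> V=17
t=13: input=0 -> V=8

Answer: none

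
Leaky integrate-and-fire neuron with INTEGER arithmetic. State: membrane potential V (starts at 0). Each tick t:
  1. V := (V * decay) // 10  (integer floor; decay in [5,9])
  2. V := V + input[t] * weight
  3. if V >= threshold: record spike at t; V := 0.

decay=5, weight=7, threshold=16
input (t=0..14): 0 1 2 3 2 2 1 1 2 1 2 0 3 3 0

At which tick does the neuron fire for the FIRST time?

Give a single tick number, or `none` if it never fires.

t=0: input=0 -> V=0
t=1: input=1 -> V=7
t=2: input=2 -> V=0 FIRE
t=3: input=3 -> V=0 FIRE
t=4: input=2 -> V=14
t=5: input=2 -> V=0 FIRE
t=6: input=1 -> V=7
t=7: input=1 -> V=10
t=8: input=2 -> V=0 FIRE
t=9: input=1 -> V=7
t=10: input=2 -> V=0 FIRE
t=11: input=0 -> V=0
t=12: input=3 -> V=0 FIRE
t=13: input=3 -> V=0 FIRE
t=14: input=0 -> V=0

Answer: 2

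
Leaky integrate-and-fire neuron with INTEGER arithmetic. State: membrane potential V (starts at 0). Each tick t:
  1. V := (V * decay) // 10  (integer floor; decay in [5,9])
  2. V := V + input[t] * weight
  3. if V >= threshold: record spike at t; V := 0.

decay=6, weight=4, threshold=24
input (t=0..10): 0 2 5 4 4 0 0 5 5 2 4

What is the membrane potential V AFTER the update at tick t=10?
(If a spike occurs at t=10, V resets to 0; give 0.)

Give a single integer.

t=0: input=0 -> V=0
t=1: input=2 -> V=8
t=2: input=5 -> V=0 FIRE
t=3: input=4 -> V=16
t=4: input=4 -> V=0 FIRE
t=5: input=0 -> V=0
t=6: input=0 -> V=0
t=7: input=5 -> V=20
t=8: input=5 -> V=0 FIRE
t=9: input=2 -> V=8
t=10: input=4 -> V=20

Answer: 20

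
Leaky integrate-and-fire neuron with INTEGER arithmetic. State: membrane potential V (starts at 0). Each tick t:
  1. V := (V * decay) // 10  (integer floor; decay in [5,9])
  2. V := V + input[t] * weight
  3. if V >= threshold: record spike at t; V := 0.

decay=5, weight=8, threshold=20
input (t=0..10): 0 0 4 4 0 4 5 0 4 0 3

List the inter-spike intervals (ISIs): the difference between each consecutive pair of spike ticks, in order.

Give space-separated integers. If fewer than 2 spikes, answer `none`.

t=0: input=0 -> V=0
t=1: input=0 -> V=0
t=2: input=4 -> V=0 FIRE
t=3: input=4 -> V=0 FIRE
t=4: input=0 -> V=0
t=5: input=4 -> V=0 FIRE
t=6: input=5 -> V=0 FIRE
t=7: input=0 -> V=0
t=8: input=4 -> V=0 FIRE
t=9: input=0 -> V=0
t=10: input=3 -> V=0 FIRE

Answer: 1 2 1 2 2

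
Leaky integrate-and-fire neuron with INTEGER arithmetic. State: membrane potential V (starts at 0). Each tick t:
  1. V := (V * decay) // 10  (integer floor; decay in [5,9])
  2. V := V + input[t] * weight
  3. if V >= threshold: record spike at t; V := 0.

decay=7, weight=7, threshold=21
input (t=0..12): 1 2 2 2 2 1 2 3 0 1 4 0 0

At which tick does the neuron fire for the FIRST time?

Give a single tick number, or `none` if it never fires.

Answer: 2

Derivation:
t=0: input=1 -> V=7
t=1: input=2 -> V=18
t=2: input=2 -> V=0 FIRE
t=3: input=2 -> V=14
t=4: input=2 -> V=0 FIRE
t=5: input=1 -> V=7
t=6: input=2 -> V=18
t=7: input=3 -> V=0 FIRE
t=8: input=0 -> V=0
t=9: input=1 -> V=7
t=10: input=4 -> V=0 FIRE
t=11: input=0 -> V=0
t=12: input=0 -> V=0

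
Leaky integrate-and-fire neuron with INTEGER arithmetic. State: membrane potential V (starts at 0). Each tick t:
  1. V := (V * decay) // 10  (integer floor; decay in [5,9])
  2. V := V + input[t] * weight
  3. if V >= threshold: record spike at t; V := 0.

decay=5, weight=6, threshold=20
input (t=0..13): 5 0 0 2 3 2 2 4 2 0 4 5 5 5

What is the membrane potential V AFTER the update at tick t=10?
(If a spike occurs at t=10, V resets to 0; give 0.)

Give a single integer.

Answer: 0

Derivation:
t=0: input=5 -> V=0 FIRE
t=1: input=0 -> V=0
t=2: input=0 -> V=0
t=3: input=2 -> V=12
t=4: input=3 -> V=0 FIRE
t=5: input=2 -> V=12
t=6: input=2 -> V=18
t=7: input=4 -> V=0 FIRE
t=8: input=2 -> V=12
t=9: input=0 -> V=6
t=10: input=4 -> V=0 FIRE
t=11: input=5 -> V=0 FIRE
t=12: input=5 -> V=0 FIRE
t=13: input=5 -> V=0 FIRE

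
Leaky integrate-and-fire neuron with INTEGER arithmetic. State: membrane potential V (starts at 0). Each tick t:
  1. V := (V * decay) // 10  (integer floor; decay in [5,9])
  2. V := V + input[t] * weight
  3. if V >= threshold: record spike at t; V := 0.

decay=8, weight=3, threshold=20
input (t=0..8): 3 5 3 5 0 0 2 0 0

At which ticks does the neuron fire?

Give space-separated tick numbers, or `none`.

Answer: 1 3

Derivation:
t=0: input=3 -> V=9
t=1: input=5 -> V=0 FIRE
t=2: input=3 -> V=9
t=3: input=5 -> V=0 FIRE
t=4: input=0 -> V=0
t=5: input=0 -> V=0
t=6: input=2 -> V=6
t=7: input=0 -> V=4
t=8: input=0 -> V=3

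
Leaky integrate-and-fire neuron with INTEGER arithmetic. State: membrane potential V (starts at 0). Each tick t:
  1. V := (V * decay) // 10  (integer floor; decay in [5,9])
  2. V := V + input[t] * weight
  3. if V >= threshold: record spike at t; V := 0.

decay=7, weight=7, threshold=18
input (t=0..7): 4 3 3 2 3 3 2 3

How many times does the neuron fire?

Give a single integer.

Answer: 6

Derivation:
t=0: input=4 -> V=0 FIRE
t=1: input=3 -> V=0 FIRE
t=2: input=3 -> V=0 FIRE
t=3: input=2 -> V=14
t=4: input=3 -> V=0 FIRE
t=5: input=3 -> V=0 FIRE
t=6: input=2 -> V=14
t=7: input=3 -> V=0 FIRE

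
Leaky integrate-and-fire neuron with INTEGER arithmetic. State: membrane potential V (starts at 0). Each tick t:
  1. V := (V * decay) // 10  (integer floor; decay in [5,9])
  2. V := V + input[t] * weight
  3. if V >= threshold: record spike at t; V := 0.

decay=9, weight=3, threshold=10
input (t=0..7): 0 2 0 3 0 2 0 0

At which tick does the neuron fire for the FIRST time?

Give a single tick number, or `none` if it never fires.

t=0: input=0 -> V=0
t=1: input=2 -> V=6
t=2: input=0 -> V=5
t=3: input=3 -> V=0 FIRE
t=4: input=0 -> V=0
t=5: input=2 -> V=6
t=6: input=0 -> V=5
t=7: input=0 -> V=4

Answer: 3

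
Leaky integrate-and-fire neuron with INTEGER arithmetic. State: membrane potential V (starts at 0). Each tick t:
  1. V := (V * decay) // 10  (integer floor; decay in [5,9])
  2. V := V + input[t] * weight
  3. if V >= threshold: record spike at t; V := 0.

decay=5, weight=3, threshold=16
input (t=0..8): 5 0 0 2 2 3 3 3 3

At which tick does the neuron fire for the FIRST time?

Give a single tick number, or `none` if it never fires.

t=0: input=5 -> V=15
t=1: input=0 -> V=7
t=2: input=0 -> V=3
t=3: input=2 -> V=7
t=4: input=2 -> V=9
t=5: input=3 -> V=13
t=6: input=3 -> V=15
t=7: input=3 -> V=0 FIRE
t=8: input=3 -> V=9

Answer: 7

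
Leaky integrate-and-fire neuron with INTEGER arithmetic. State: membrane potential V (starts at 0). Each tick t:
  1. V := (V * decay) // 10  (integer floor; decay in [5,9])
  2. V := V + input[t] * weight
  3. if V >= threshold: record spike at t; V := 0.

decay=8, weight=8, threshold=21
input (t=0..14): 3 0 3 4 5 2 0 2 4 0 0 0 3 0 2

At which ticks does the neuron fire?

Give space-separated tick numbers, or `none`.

Answer: 0 2 3 4 7 8 12

Derivation:
t=0: input=3 -> V=0 FIRE
t=1: input=0 -> V=0
t=2: input=3 -> V=0 FIRE
t=3: input=4 -> V=0 FIRE
t=4: input=5 -> V=0 FIRE
t=5: input=2 -> V=16
t=6: input=0 -> V=12
t=7: input=2 -> V=0 FIRE
t=8: input=4 -> V=0 FIRE
t=9: input=0 -> V=0
t=10: input=0 -> V=0
t=11: input=0 -> V=0
t=12: input=3 -> V=0 FIRE
t=13: input=0 -> V=0
t=14: input=2 -> V=16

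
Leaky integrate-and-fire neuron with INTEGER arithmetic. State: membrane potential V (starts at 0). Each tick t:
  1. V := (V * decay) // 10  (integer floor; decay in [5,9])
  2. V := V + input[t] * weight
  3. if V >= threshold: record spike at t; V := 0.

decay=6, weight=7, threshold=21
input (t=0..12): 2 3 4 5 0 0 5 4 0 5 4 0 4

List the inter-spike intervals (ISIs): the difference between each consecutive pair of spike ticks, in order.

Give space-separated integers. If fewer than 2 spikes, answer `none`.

Answer: 1 1 3 1 2 1 2

Derivation:
t=0: input=2 -> V=14
t=1: input=3 -> V=0 FIRE
t=2: input=4 -> V=0 FIRE
t=3: input=5 -> V=0 FIRE
t=4: input=0 -> V=0
t=5: input=0 -> V=0
t=6: input=5 -> V=0 FIRE
t=7: input=4 -> V=0 FIRE
t=8: input=0 -> V=0
t=9: input=5 -> V=0 FIRE
t=10: input=4 -> V=0 FIRE
t=11: input=0 -> V=0
t=12: input=4 -> V=0 FIRE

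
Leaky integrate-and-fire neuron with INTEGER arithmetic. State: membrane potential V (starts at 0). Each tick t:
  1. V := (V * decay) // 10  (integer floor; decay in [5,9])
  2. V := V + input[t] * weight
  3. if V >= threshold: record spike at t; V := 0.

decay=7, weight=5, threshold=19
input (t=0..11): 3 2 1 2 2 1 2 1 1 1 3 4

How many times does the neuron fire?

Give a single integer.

Answer: 4

Derivation:
t=0: input=3 -> V=15
t=1: input=2 -> V=0 FIRE
t=2: input=1 -> V=5
t=3: input=2 -> V=13
t=4: input=2 -> V=0 FIRE
t=5: input=1 -> V=5
t=6: input=2 -> V=13
t=7: input=1 -> V=14
t=8: input=1 -> V=14
t=9: input=1 -> V=14
t=10: input=3 -> V=0 FIRE
t=11: input=4 -> V=0 FIRE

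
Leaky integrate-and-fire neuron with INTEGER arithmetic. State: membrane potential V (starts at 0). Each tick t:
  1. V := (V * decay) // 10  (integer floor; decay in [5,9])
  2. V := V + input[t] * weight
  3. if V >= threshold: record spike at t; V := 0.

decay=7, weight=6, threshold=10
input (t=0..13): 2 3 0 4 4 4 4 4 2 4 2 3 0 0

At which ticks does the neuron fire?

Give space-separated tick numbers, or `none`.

Answer: 0 1 3 4 5 6 7 8 9 10 11

Derivation:
t=0: input=2 -> V=0 FIRE
t=1: input=3 -> V=0 FIRE
t=2: input=0 -> V=0
t=3: input=4 -> V=0 FIRE
t=4: input=4 -> V=0 FIRE
t=5: input=4 -> V=0 FIRE
t=6: input=4 -> V=0 FIRE
t=7: input=4 -> V=0 FIRE
t=8: input=2 -> V=0 FIRE
t=9: input=4 -> V=0 FIRE
t=10: input=2 -> V=0 FIRE
t=11: input=3 -> V=0 FIRE
t=12: input=0 -> V=0
t=13: input=0 -> V=0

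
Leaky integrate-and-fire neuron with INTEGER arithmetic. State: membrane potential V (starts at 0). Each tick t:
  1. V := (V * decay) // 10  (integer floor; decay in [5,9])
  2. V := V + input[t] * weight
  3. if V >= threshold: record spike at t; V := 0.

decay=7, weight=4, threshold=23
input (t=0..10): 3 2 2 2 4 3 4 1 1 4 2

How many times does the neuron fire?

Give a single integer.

Answer: 2

Derivation:
t=0: input=3 -> V=12
t=1: input=2 -> V=16
t=2: input=2 -> V=19
t=3: input=2 -> V=21
t=4: input=4 -> V=0 FIRE
t=5: input=3 -> V=12
t=6: input=4 -> V=0 FIRE
t=7: input=1 -> V=4
t=8: input=1 -> V=6
t=9: input=4 -> V=20
t=10: input=2 -> V=22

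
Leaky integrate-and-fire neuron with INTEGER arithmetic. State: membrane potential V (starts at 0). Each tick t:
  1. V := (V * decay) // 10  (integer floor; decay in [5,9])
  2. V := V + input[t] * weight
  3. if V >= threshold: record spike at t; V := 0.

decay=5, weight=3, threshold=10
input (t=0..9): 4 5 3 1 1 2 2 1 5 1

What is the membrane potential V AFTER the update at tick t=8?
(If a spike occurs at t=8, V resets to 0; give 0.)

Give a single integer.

t=0: input=4 -> V=0 FIRE
t=1: input=5 -> V=0 FIRE
t=2: input=3 -> V=9
t=3: input=1 -> V=7
t=4: input=1 -> V=6
t=5: input=2 -> V=9
t=6: input=2 -> V=0 FIRE
t=7: input=1 -> V=3
t=8: input=5 -> V=0 FIRE
t=9: input=1 -> V=3

Answer: 0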